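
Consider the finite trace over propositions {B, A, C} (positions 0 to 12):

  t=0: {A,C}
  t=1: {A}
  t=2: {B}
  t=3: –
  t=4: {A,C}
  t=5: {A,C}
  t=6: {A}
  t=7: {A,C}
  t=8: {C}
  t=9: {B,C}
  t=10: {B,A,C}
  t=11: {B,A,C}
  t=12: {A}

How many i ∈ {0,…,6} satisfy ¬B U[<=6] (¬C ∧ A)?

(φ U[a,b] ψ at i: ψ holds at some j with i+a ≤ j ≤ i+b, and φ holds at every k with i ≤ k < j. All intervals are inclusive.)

Evaluate at each i in [0,6]:
  i=0: ✓ (rhs at j=1; lhs holds on [0,0])
  i=1: ✓ (rhs at j=1)
  i=2: ✗ (lhs fails at k=2 before rhs at j=6)
  i=3: ✓ (rhs at j=6; lhs holds on [3,5])
  i=4: ✓ (rhs at j=6; lhs holds on [4,5])
  i=5: ✓ (rhs at j=6; lhs holds on [5,5])
  i=6: ✓ (rhs at j=6)
Positions where it holds: {0, 1, 3, 4, 5, 6} → 6.

6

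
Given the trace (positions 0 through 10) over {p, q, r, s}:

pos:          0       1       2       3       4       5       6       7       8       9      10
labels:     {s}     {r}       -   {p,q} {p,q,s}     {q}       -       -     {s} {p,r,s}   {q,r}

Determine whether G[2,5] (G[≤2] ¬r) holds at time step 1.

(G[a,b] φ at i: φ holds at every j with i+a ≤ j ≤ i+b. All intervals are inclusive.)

Check G[≤2] ¬r at every j in [3,6]:
  j=3: holds on [3,5]
  j=4: holds on [4,6]
  j=5: holds on [5,7]
  j=6: holds on [6,8]
All positions satisfy it → formula holds.

Yes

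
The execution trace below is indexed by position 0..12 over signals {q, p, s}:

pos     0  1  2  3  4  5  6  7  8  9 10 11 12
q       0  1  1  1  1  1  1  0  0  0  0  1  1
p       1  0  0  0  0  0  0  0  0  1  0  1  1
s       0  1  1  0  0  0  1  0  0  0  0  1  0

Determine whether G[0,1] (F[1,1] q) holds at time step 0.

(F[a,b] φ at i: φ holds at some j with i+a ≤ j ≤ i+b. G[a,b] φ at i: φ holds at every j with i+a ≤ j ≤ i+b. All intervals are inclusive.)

Yes

Check F[1,1] q at every j in [0,1]:
  j=0: holds (witness at 1)
  j=1: holds (witness at 2)
All positions satisfy it → formula holds.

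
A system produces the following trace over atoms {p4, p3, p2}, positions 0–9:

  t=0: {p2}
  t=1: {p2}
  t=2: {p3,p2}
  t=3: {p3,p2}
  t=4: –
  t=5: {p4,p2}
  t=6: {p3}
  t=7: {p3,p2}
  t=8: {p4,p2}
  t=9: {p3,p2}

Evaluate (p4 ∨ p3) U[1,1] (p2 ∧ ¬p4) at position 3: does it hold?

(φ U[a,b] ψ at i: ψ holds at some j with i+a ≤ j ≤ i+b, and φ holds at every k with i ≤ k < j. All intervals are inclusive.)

No

Need some j in [4,4] with (p2 ∧ ¬p4), and (p4 ∨ p3) at every k in [3,j-1].
  j=4: (p2 ∧ ¬p4) false.
No j in the window works → until fails.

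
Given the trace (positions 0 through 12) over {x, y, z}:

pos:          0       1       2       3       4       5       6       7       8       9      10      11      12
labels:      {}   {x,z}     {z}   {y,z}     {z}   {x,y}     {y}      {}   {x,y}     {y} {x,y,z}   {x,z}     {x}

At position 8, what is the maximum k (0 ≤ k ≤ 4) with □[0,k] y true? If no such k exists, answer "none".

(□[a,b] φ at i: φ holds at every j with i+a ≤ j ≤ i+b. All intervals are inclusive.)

y must hold from j=8 onward; find where it first fails.
  j=8: holds
  j=9: holds
  j=10: holds
  j=11: fails
Holds on [8,10], so largest k = 2.

2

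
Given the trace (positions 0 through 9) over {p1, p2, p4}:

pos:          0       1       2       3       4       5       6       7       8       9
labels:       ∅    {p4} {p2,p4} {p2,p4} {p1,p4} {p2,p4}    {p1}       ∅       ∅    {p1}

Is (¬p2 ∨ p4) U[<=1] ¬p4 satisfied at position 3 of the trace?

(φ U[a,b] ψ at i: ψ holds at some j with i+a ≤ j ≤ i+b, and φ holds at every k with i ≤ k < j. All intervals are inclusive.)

Need some j in [3,4] with ¬p4, and (¬p2 ∨ p4) at every k in [3,j-1].
  j=3: ¬p4 false.
  j=4: ¬p4 false.
No j in the window works → until fails.

Does not hold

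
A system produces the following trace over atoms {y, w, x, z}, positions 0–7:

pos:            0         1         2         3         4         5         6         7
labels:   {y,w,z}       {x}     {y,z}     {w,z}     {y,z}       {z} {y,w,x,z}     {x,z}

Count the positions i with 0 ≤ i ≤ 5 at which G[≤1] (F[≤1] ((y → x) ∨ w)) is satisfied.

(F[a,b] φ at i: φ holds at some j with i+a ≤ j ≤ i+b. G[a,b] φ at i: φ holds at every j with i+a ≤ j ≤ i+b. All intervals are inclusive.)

Evaluate at each i in [0,5]:
  i=0: ✓ (all of [0,1])
  i=1: ✓ (all of [1,2])
  i=2: ✓ (all of [2,3])
  i=3: ✓ (all of [3,4])
  i=4: ✓ (all of [4,5])
  i=5: ✓ (all of [5,6])
Positions where it holds: {0, 1, 2, 3, 4, 5} → 6.

6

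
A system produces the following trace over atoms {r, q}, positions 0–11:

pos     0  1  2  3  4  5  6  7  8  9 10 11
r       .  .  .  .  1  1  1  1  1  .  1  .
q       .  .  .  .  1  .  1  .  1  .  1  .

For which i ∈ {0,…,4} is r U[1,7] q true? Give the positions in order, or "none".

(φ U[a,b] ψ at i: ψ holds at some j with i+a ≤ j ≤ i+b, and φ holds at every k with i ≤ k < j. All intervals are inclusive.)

4

Evaluate at each i in [0,4]:
  i=0: ✗ (lhs fails at k=0 before rhs at j=4)
  i=1: ✗ (lhs fails at k=1 before rhs at j=4)
  i=2: ✗ (lhs fails at k=2 before rhs at j=4)
  i=3: ✗ (lhs fails at k=3 before rhs at j=4)
  i=4: ✓ (rhs at j=6; lhs holds on [4,5])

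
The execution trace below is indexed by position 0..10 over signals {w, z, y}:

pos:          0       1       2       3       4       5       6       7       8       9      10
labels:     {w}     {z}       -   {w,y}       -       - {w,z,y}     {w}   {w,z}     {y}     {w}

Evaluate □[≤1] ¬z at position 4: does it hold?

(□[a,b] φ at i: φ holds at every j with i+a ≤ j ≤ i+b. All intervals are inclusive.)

Holds

Check ¬z at every j in [4,5]:
  j=4: true
  j=5: true
All positions satisfy it → formula holds.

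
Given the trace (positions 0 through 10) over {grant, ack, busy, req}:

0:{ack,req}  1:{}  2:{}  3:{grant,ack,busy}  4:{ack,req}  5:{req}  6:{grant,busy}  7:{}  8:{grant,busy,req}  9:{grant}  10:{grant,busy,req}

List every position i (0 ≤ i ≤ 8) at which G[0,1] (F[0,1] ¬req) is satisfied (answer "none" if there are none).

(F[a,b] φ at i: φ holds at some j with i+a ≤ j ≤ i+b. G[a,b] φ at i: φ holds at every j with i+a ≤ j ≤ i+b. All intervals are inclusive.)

0, 1, 2, 5, 6, 7, 8

Evaluate at each i in [0,8]:
  i=0: ✓ (all of [0,1])
  i=1: ✓ (all of [1,2])
  i=2: ✓ (all of [2,3])
  i=3: ✗ (fails at j=4)
  i=4: ✗ (fails at j=4)
  i=5: ✓ (all of [5,6])
  i=6: ✓ (all of [6,7])
  i=7: ✓ (all of [7,8])
  i=8: ✓ (all of [8,9])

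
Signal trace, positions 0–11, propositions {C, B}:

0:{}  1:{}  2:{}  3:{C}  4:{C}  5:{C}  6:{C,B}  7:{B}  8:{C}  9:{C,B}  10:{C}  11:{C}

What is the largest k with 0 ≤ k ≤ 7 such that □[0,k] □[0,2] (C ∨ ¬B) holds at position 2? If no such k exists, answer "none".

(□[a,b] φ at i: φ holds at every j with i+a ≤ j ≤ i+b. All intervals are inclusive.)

□[0,2] (C ∨ ¬B) must hold from j=2 onward; find where it first fails.
  j=2: holds
  j=3: holds
  j=4: holds
  j=5: fails
Holds on [2,4], so largest k = 2.

2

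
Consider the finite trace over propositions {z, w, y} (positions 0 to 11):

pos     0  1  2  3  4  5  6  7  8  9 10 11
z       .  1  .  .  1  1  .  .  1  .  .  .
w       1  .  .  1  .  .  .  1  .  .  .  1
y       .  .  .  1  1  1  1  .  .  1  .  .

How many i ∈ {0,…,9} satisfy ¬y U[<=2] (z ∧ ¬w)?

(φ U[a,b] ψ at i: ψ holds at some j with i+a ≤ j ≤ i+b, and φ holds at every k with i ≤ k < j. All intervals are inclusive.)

Evaluate at each i in [0,9]:
  i=0: ✓ (rhs at j=1; lhs holds on [0,0])
  i=1: ✓ (rhs at j=1)
  i=2: ✗ (lhs fails at k=3 before rhs at j=4)
  i=3: ✗ (lhs fails at k=3 before rhs at j=4)
  i=4: ✓ (rhs at j=4)
  i=5: ✓ (rhs at j=5)
  i=6: ✗ (lhs fails at k=6 before rhs at j=8)
  i=7: ✓ (rhs at j=8; lhs holds on [7,7])
  i=8: ✓ (rhs at j=8)
  i=9: ✗ (no rhs in [9,11])
Positions where it holds: {0, 1, 4, 5, 7, 8} → 6.

6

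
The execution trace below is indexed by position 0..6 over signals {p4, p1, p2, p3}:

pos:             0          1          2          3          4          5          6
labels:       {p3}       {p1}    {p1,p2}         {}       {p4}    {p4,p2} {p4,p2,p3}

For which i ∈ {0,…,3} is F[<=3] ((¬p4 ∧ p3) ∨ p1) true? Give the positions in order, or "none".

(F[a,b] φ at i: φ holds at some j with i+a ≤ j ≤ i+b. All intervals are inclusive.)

Evaluate at each i in [0,3]:
  i=0: ✓ (witness j=0)
  i=1: ✓ (witness j=1)
  i=2: ✓ (witness j=2)
  i=3: ✗ (none in [3,6])

0, 1, 2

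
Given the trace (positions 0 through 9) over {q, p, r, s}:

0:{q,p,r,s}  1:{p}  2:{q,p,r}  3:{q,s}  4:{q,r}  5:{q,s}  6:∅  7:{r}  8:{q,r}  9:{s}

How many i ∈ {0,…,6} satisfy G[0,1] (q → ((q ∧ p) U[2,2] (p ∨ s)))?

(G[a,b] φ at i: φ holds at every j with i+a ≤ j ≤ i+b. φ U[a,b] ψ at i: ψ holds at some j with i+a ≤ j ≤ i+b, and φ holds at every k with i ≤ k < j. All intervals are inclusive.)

1

Evaluate at each i in [0,6]:
  i=0: ✗ (fails at j=0)
  i=1: ✗ (fails at j=2)
  i=2: ✗ (fails at j=2)
  i=3: ✗ (fails at j=3)
  i=4: ✗ (fails at j=4)
  i=5: ✗ (fails at j=5)
  i=6: ✓ (all of [6,7])
Positions where it holds: {6} → 1.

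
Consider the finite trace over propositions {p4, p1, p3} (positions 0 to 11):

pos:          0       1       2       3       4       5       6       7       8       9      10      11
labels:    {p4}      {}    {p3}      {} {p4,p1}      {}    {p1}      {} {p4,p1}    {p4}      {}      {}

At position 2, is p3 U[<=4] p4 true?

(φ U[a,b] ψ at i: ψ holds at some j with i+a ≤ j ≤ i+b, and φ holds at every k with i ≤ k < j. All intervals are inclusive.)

Need some j in [2,6] with p4, and p3 at every k in [2,j-1].
  j=2: p4 false.
  j=3: p4 false.
  j=4: p4 holds, but p3 fails at k=3 → not this j.
  j=5: p4 false.
  j=6: p4 false.
No j in the window works → until fails.

No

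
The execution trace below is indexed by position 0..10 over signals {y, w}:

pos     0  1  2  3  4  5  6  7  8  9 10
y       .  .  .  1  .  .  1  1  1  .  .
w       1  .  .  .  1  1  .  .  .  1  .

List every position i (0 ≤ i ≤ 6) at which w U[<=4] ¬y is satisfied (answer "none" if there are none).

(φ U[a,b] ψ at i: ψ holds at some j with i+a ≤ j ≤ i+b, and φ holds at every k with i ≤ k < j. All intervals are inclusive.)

0, 1, 2, 4, 5

Evaluate at each i in [0,6]:
  i=0: ✓ (rhs at j=0)
  i=1: ✓ (rhs at j=1)
  i=2: ✓ (rhs at j=2)
  i=3: ✗ (lhs fails at k=3 before rhs at j=4)
  i=4: ✓ (rhs at j=4)
  i=5: ✓ (rhs at j=5)
  i=6: ✗ (lhs fails at k=6 before rhs at j=9)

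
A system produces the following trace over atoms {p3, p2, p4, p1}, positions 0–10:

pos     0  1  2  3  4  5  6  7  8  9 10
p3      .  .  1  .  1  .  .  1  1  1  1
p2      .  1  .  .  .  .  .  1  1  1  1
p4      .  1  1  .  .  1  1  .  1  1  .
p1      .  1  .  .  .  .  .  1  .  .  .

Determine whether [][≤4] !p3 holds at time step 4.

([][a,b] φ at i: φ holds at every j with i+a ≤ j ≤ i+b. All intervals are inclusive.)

Check !p3 at every j in [4,8]:
  j=4: false
  j=5: true
  j=6: true
  j=7: false
  j=8: false
Fails at j=4 → formula fails.

Does not hold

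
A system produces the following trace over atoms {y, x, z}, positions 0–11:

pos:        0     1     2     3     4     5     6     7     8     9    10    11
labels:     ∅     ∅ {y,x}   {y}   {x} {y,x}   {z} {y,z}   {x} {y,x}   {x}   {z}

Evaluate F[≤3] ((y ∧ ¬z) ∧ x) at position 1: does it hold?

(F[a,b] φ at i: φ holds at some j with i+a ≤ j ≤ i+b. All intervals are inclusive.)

True

Check ((y ∧ ¬z) ∧ x) at each j in [1,4]:
  j=1: false
  j=2: true
  j=3: false
  j=4: false
Found at j=2 → formula holds.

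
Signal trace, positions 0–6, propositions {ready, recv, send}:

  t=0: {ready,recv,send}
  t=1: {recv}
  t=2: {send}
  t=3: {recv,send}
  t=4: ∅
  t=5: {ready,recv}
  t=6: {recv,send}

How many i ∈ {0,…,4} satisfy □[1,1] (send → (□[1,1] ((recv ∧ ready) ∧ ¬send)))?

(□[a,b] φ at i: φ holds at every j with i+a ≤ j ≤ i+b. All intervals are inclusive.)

3

Evaluate at each i in [0,4]:
  i=0: ✓ (all of [1,1])
  i=1: ✗ (fails at j=2)
  i=2: ✗ (fails at j=3)
  i=3: ✓ (all of [4,4])
  i=4: ✓ (all of [5,5])
Positions where it holds: {0, 3, 4} → 3.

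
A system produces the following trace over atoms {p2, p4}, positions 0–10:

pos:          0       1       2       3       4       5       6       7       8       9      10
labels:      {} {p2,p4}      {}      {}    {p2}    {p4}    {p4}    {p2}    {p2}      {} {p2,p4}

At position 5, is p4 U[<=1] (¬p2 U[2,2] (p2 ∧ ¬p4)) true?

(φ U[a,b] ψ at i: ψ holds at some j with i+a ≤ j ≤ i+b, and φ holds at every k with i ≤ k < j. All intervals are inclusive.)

Holds

Need some j in [5,6] with (¬p2 U[2,2] (p2 ∧ ¬p4)), and p4 at every k in [5,j-1].
  j=5: (¬p2 U[2,2] (p2 ∧ ¬p4)) holds; no prefix to check → satisfied.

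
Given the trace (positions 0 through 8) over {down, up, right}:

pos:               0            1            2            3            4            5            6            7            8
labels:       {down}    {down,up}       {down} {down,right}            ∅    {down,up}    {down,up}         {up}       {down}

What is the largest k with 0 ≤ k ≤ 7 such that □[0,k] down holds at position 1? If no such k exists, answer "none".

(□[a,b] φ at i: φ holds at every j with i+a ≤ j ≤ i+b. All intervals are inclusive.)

2

down must hold from j=1 onward; find where it first fails.
  j=1: holds
  j=2: holds
  j=3: holds
  j=4: fails
Holds on [1,3], so largest k = 2.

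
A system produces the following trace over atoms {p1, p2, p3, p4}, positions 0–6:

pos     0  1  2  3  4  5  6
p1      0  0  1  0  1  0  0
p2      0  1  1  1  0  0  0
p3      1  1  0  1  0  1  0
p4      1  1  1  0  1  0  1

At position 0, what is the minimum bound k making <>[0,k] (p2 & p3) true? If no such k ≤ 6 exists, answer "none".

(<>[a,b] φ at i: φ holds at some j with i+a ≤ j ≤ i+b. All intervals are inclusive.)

Scan j = 0,1,… for (p2 & p3):
  j=0: fails
  j=1: holds
First hit at j=1, so smallest k = 1-0 = 1.

1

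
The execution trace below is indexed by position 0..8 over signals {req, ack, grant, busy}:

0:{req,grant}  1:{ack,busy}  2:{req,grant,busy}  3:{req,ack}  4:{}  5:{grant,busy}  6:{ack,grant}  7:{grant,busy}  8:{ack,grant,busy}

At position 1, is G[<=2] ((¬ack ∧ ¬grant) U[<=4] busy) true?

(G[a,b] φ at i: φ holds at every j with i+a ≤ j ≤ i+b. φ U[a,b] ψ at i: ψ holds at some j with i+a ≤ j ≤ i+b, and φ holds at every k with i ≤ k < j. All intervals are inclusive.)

No

Check ((¬ack ∧ ¬grant) U[<=4] busy) at every j in [1,3]:
  j=1: holds
  j=2: holds
  j=3: fails
Fails at j=3 → formula fails.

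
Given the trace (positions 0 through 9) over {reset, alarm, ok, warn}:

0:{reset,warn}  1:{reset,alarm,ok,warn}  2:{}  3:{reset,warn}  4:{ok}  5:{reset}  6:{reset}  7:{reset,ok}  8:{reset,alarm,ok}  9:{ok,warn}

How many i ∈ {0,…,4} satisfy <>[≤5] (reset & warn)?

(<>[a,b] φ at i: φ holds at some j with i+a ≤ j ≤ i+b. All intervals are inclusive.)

Evaluate at each i in [0,4]:
  i=0: ✓ (witness j=0)
  i=1: ✓ (witness j=1)
  i=2: ✓ (witness j=3)
  i=3: ✓ (witness j=3)
  i=4: ✗ (none in [4,9])
Positions where it holds: {0, 1, 2, 3} → 4.

4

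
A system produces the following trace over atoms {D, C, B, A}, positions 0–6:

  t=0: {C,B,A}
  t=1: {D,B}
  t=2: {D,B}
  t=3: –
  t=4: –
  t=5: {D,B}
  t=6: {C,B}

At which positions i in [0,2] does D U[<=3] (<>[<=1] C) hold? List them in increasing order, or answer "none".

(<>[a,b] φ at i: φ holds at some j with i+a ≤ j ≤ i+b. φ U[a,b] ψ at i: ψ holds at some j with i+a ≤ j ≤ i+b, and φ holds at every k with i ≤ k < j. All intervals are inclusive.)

Evaluate at each i in [0,2]:
  i=0: ✓ (rhs at j=0)
  i=1: ✗ (no rhs in [1,4])
  i=2: ✗ (lhs fails at k=3 before rhs at j=5)

0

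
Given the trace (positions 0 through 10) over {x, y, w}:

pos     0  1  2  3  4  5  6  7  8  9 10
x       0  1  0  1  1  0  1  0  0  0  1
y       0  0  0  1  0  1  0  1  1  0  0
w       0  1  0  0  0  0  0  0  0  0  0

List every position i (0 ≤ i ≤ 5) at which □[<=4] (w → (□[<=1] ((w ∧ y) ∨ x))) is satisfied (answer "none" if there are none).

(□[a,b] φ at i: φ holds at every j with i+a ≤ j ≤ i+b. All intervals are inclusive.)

Evaluate at each i in [0,5]:
  i=0: ✗ (fails at j=1)
  i=1: ✗ (fails at j=1)
  i=2: ✓ (all of [2,6])
  i=3: ✓ (all of [3,7])
  i=4: ✓ (all of [4,8])
  i=5: ✓ (all of [5,9])

2, 3, 4, 5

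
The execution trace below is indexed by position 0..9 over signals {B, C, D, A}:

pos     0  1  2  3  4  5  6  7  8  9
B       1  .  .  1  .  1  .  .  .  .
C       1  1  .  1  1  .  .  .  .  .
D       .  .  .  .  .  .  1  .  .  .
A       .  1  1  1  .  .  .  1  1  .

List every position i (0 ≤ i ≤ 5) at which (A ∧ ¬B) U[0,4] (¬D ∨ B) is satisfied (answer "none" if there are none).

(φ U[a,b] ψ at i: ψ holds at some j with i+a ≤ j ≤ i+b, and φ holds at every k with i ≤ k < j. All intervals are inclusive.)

Evaluate at each i in [0,5]:
  i=0: ✓ (rhs at j=0)
  i=1: ✓ (rhs at j=1)
  i=2: ✓ (rhs at j=2)
  i=3: ✓ (rhs at j=3)
  i=4: ✓ (rhs at j=4)
  i=5: ✓ (rhs at j=5)

0, 1, 2, 3, 4, 5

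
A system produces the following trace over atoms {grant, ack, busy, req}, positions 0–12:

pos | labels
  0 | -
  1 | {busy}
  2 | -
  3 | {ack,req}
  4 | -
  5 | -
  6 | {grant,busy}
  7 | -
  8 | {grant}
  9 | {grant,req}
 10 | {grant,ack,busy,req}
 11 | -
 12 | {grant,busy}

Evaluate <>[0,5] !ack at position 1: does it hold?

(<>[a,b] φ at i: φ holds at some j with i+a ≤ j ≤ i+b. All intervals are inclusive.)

Check !ack at each j in [1,6]:
  j=1: true
  j=2: true
  j=3: false
  j=4: true
  j=5: true
  j=6: true
Found at j=1 → formula holds.

Yes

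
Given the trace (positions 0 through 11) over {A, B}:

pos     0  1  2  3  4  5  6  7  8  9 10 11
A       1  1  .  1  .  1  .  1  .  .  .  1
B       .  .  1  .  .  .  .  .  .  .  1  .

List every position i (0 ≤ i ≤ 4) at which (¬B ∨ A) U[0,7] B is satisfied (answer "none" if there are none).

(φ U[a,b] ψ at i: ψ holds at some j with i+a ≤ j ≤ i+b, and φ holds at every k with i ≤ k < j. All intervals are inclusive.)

0, 1, 2, 3, 4

Evaluate at each i in [0,4]:
  i=0: ✓ (rhs at j=2; lhs holds on [0,1])
  i=1: ✓ (rhs at j=2; lhs holds on [1,1])
  i=2: ✓ (rhs at j=2)
  i=3: ✓ (rhs at j=10; lhs holds on [3,9])
  i=4: ✓ (rhs at j=10; lhs holds on [4,9])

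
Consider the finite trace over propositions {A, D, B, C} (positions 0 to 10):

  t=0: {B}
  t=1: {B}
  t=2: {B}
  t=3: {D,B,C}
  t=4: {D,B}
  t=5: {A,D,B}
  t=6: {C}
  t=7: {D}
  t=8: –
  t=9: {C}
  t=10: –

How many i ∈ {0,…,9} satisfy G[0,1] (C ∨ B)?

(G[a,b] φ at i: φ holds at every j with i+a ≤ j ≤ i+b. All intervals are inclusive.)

Evaluate at each i in [0,9]:
  i=0: ✓ (all of [0,1])
  i=1: ✓ (all of [1,2])
  i=2: ✓ (all of [2,3])
  i=3: ✓ (all of [3,4])
  i=4: ✓ (all of [4,5])
  i=5: ✓ (all of [5,6])
  i=6: ✗ (fails at j=7)
  i=7: ✗ (fails at j=7)
  i=8: ✗ (fails at j=8)
  i=9: ✗ (fails at j=10)
Positions where it holds: {0, 1, 2, 3, 4, 5} → 6.

6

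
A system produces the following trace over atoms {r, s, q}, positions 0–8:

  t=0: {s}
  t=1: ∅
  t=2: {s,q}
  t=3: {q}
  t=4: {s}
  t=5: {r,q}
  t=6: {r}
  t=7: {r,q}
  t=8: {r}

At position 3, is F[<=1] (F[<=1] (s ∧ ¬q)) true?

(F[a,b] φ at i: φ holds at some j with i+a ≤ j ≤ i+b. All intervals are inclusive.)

Check F[<=1] (s ∧ ¬q) at each j in [3,4]:
  j=3: holds (witness at 4)
  j=4: holds (witness at 4)
Found at j=3 → formula holds.

True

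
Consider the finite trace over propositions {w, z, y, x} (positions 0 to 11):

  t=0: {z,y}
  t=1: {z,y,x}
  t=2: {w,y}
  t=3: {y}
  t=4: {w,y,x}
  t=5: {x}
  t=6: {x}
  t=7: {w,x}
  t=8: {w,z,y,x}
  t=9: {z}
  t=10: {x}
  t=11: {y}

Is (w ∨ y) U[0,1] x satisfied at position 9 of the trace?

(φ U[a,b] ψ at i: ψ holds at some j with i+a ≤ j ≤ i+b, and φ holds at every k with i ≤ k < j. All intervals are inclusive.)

False

Need some j in [9,10] with x, and (w ∨ y) at every k in [9,j-1].
  j=9: x false.
  j=10: x holds, but (w ∨ y) fails at k=9 → not this j.
No j in the window works → until fails.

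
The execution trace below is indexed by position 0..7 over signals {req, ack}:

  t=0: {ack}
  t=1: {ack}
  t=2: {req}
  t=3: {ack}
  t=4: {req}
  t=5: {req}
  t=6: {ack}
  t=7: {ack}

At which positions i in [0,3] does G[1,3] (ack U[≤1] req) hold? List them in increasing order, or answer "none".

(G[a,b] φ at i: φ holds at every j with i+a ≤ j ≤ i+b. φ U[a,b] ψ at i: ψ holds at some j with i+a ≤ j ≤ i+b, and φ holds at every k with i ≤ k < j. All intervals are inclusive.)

0, 1, 2

Evaluate at each i in [0,3]:
  i=0: ✓ (all of [1,3])
  i=1: ✓ (all of [2,4])
  i=2: ✓ (all of [3,5])
  i=3: ✗ (fails at j=6)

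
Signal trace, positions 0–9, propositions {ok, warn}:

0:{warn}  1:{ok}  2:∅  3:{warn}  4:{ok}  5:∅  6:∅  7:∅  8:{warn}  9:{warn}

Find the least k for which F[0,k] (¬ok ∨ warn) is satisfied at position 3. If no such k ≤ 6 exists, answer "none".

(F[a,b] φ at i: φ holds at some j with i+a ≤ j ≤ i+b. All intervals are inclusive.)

Scan j = 3,4,… for (¬ok ∨ warn):
  j=3: holds
First hit at j=3, so smallest k = 3-3 = 0.

0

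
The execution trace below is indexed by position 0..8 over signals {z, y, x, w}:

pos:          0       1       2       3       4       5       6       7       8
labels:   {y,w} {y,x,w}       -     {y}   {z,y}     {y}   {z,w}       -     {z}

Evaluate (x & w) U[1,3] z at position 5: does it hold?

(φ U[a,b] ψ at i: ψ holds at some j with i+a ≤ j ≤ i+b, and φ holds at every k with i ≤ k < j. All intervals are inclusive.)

Does not hold

Need some j in [6,8] with z, and (x & w) at every k in [5,j-1].
  j=6: z holds, but (x & w) fails at k=5 → not this j.
  j=7: z false.
  j=8: z holds, but (x & w) fails at k=5 → not this j.
No j in the window works → until fails.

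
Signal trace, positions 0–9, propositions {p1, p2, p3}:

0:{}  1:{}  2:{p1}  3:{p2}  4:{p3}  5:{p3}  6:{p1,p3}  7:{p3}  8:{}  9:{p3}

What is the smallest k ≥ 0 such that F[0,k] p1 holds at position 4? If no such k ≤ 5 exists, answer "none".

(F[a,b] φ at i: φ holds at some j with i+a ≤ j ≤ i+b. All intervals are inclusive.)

Scan j = 4,5,… for p1:
  j=4: fails
  j=5: fails
  j=6: holds
First hit at j=6, so smallest k = 6-4 = 2.

2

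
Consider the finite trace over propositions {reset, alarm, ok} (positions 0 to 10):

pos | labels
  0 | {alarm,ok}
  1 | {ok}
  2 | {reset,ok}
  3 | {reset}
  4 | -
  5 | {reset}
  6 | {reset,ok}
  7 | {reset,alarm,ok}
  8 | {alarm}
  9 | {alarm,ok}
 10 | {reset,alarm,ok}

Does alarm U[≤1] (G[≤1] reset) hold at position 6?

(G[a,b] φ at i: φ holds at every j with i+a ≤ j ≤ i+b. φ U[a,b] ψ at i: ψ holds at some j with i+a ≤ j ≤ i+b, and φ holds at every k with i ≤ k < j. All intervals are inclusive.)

Yes

Need some j in [6,7] with G[≤1] reset, and alarm at every k in [6,j-1].
  j=6: G[≤1] reset holds; no prefix to check → satisfied.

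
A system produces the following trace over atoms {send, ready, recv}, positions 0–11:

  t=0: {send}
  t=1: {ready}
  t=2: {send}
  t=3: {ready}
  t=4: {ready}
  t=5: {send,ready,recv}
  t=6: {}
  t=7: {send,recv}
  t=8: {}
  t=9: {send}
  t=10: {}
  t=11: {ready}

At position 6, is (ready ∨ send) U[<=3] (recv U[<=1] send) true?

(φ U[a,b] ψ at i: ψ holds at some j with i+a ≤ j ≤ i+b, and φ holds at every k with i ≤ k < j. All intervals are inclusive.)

Need some j in [6,9] with (recv U[<=1] send), and (ready ∨ send) at every k in [6,j-1].
  j=6: (recv U[<=1] send) — fails.
  j=7: (recv U[<=1] send) holds, but (ready ∨ send) fails at k=6 → not this j.
  j=8: (recv U[<=1] send) — fails.
  j=9: (recv U[<=1] send) holds, but (ready ∨ send) fails at k=6 → not this j.
No j in the window works → until fails.

False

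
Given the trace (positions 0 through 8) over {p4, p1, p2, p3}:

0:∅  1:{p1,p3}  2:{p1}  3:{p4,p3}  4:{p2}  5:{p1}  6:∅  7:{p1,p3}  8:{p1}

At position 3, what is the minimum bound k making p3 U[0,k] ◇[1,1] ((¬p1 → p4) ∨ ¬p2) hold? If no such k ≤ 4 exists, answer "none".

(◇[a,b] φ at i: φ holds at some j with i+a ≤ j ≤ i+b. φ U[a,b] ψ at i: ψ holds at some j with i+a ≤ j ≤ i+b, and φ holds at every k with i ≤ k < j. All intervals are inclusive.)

Need earliest j ≥ 3 with ◇[1,1] ((¬p1 → p4) ∨ ¬p2), and p3 at every k in [3,j-1].
  j=3: rhs fails.
  j=4: rhs holds; lhs holds on [3,3]. k = 1.

1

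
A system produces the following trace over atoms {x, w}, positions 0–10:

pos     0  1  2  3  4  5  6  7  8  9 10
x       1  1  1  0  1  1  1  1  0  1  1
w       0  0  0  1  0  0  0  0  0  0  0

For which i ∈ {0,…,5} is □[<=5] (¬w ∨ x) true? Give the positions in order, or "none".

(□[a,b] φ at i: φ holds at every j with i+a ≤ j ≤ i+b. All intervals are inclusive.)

4, 5

Evaluate at each i in [0,5]:
  i=0: ✗ (fails at j=3)
  i=1: ✗ (fails at j=3)
  i=2: ✗ (fails at j=3)
  i=3: ✗ (fails at j=3)
  i=4: ✓ (all of [4,9])
  i=5: ✓ (all of [5,10])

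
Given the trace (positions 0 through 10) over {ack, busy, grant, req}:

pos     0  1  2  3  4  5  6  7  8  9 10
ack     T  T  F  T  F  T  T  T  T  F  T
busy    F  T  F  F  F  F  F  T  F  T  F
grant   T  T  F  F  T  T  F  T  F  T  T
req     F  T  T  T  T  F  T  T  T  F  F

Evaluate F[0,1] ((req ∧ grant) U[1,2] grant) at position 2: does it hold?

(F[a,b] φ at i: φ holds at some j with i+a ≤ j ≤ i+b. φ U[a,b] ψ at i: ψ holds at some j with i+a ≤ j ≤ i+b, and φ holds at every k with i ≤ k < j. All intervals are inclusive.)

Check ((req ∧ grant) U[1,2] grant) at each j in [2,3]:
  j=2: fails
  j=3: fails
No position in the window satisfies it → formula fails.

False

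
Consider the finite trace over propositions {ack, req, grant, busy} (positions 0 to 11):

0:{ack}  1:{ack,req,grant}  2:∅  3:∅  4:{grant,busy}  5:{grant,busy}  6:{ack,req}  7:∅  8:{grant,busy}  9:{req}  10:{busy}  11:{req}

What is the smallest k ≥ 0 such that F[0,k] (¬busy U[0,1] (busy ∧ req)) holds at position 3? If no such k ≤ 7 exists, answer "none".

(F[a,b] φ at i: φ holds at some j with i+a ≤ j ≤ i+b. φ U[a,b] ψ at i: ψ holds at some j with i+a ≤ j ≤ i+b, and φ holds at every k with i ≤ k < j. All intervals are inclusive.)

none

Scan j = 3,4,… for (¬busy U[0,1] (busy ∧ req)):
  j=3: fails
  j=4: fails
  j=5: fails
  j=6: fails
  j=7: fails
  j=8: fails
  j=9: fails
  j=10: fails
No j in [3,10] satisfies it → none.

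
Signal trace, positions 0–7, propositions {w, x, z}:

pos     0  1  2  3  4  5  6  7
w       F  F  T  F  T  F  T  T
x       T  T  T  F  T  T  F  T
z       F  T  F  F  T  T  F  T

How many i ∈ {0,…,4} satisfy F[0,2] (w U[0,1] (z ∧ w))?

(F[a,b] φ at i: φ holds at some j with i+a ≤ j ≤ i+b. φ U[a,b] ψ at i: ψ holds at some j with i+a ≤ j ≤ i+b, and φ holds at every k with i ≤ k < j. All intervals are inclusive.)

3

Evaluate at each i in [0,4]:
  i=0: ✗ (none in [0,2])
  i=1: ✗ (none in [1,3])
  i=2: ✓ (witness j=4)
  i=3: ✓ (witness j=4)
  i=4: ✓ (witness j=4)
Positions where it holds: {2, 3, 4} → 3.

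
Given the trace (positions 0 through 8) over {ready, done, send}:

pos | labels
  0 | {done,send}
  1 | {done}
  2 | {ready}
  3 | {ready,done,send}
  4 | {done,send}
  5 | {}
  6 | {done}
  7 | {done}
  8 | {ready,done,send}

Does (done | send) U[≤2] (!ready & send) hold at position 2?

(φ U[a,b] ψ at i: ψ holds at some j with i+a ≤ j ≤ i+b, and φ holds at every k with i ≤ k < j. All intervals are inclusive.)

Need some j in [2,4] with (!ready & send), and (done | send) at every k in [2,j-1].
  j=2: (!ready & send) false.
  j=3: (!ready & send) false.
  j=4: (!ready & send) holds, but (done | send) fails at k=2 → not this j.
No j in the window works → until fails.

Does not hold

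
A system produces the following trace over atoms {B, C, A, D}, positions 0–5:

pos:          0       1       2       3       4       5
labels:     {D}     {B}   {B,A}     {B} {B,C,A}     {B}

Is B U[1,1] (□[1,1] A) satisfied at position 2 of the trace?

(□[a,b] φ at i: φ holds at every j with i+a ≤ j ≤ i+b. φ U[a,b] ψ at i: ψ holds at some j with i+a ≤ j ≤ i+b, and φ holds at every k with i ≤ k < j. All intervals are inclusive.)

Need some j in [3,3] with □[1,1] A, and B at every k in [2,j-1].
  j=3: □[1,1] A holds; B holds at every k in [2,2] → satisfied.

Holds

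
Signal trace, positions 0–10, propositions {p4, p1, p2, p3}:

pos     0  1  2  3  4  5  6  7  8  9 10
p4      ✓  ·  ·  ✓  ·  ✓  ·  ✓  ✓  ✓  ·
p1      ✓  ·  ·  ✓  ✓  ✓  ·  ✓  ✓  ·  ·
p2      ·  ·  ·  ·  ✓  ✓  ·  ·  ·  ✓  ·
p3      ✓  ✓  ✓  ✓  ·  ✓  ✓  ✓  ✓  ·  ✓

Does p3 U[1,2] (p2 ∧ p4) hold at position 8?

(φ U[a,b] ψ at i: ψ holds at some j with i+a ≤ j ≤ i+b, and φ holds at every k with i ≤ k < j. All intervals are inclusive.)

Need some j in [9,10] with (p2 ∧ p4), and p3 at every k in [8,j-1].
  j=9: (p2 ∧ p4) holds; p3 holds at every k in [8,8] → satisfied.

Yes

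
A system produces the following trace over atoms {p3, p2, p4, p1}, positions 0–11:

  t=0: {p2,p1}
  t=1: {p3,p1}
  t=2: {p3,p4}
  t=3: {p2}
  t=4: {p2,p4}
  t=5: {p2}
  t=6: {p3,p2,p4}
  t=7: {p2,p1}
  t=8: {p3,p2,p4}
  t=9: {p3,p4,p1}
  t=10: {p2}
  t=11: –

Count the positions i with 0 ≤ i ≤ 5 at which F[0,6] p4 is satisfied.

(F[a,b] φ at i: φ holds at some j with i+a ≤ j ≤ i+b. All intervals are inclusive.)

6

Evaluate at each i in [0,5]:
  i=0: ✓ (witness j=2)
  i=1: ✓ (witness j=2)
  i=2: ✓ (witness j=2)
  i=3: ✓ (witness j=4)
  i=4: ✓ (witness j=4)
  i=5: ✓ (witness j=6)
Positions where it holds: {0, 1, 2, 3, 4, 5} → 6.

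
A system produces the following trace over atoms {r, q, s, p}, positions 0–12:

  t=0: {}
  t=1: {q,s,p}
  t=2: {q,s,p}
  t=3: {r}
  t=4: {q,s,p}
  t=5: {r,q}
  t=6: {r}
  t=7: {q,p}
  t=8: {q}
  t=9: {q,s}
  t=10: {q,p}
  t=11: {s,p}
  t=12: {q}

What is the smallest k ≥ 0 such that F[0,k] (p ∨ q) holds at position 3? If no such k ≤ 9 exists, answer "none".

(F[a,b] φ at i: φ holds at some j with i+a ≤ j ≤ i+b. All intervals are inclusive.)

Scan j = 3,4,… for (p ∨ q):
  j=3: fails
  j=4: holds
First hit at j=4, so smallest k = 4-3 = 1.

1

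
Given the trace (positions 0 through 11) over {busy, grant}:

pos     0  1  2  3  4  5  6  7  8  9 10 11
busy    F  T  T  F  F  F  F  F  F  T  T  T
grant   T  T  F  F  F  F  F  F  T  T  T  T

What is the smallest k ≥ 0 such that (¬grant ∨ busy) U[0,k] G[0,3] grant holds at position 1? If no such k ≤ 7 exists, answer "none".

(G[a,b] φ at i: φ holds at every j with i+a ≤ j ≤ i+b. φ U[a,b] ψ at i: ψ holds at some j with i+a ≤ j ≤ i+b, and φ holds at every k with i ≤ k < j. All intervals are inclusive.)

7

Need earliest j ≥ 1 with G[0,3] grant, and (¬grant ∨ busy) at every k in [1,j-1].
  j=1: rhs fails.
  j=2: rhs fails.
  j=3: rhs fails.
  j=4: rhs fails.
  j=5: rhs fails.
  j=6: rhs fails.
  j=7: rhs fails.
  j=8: rhs holds; lhs holds on [1,7]. k = 7.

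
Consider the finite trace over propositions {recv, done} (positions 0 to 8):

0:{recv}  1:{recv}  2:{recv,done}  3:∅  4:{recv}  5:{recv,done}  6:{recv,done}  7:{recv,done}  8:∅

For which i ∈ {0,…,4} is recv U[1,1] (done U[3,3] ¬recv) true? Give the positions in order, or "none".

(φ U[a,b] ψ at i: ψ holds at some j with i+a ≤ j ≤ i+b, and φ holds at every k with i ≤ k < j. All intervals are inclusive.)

4

Evaluate at each i in [0,4]:
  i=0: ✗ (no rhs in [1,1])
  i=1: ✗ (no rhs in [2,2])
  i=2: ✗ (no rhs in [3,3])
  i=3: ✗ (no rhs in [4,4])
  i=4: ✓ (rhs at j=5; lhs holds on [4,4])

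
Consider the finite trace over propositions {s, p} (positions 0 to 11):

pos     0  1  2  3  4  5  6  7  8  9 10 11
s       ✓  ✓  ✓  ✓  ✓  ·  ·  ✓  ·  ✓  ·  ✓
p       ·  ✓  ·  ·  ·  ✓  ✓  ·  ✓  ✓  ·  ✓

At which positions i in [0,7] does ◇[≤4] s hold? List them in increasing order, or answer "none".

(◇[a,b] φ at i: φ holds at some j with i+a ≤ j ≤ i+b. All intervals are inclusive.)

Evaluate at each i in [0,7]:
  i=0: ✓ (witness j=0)
  i=1: ✓ (witness j=1)
  i=2: ✓ (witness j=2)
  i=3: ✓ (witness j=3)
  i=4: ✓ (witness j=4)
  i=5: ✓ (witness j=7)
  i=6: ✓ (witness j=7)
  i=7: ✓ (witness j=7)

0, 1, 2, 3, 4, 5, 6, 7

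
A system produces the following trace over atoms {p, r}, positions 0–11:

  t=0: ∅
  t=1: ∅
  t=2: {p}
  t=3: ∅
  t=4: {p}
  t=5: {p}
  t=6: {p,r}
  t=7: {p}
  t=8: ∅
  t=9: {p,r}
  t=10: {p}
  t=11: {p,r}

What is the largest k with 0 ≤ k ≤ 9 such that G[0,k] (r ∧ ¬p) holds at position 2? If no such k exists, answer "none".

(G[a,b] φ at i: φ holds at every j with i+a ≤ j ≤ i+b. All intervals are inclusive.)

(r ∧ ¬p) must hold from j=2 onward; find where it first fails.
  j=2: fails → no k works.

none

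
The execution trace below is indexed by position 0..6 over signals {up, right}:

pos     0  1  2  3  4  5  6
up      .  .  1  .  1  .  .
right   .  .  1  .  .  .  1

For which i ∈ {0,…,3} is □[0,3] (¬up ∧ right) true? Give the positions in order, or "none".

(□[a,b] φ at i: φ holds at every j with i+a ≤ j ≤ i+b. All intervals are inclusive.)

none

Evaluate at each i in [0,3]:
  i=0: ✗ (fails at j=0)
  i=1: ✗ (fails at j=1)
  i=2: ✗ (fails at j=2)
  i=3: ✗ (fails at j=3)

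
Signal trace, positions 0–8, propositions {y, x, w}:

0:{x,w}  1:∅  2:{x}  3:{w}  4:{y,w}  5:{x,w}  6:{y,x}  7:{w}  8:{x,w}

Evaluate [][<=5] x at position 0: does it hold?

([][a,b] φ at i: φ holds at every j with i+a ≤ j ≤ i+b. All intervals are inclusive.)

Check x at every j in [0,5]:
  j=0: true
  j=1: false
  j=2: true
  j=3: false
  j=4: false
  j=5: true
Fails at j=1 → formula fails.

Does not hold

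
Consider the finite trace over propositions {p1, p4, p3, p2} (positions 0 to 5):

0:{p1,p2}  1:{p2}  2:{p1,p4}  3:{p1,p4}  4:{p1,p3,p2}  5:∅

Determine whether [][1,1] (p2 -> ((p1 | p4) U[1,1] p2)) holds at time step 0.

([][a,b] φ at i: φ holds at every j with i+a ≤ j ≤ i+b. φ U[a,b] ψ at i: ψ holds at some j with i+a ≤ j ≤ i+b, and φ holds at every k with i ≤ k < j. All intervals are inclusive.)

Does not hold

Check (p2 -> ((p1 | p4) U[1,1] p2)) at every j in [1,1]:
  j=1: antecedent true; consequent fails → ✗
Fails at j=1 → formula fails.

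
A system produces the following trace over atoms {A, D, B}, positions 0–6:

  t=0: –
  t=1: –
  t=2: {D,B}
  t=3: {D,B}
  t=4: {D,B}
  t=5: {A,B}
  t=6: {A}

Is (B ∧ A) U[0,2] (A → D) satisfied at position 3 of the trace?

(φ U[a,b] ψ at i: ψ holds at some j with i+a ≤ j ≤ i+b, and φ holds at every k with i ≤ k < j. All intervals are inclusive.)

Need some j in [3,5] with (A → D), and (B ∧ A) at every k in [3,j-1].
  j=3: (A → D) holds; no prefix to check → satisfied.

Holds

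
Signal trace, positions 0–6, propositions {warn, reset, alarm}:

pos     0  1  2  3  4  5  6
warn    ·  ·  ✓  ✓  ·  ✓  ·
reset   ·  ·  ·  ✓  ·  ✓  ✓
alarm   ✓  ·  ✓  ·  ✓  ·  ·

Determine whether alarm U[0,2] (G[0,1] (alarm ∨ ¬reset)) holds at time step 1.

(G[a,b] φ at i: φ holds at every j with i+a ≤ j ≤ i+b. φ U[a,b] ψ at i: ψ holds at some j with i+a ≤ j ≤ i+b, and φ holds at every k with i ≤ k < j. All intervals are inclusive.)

Need some j in [1,3] with G[0,1] (alarm ∨ ¬reset), and alarm at every k in [1,j-1].
  j=1: G[0,1] (alarm ∨ ¬reset) holds; no prefix to check → satisfied.

Yes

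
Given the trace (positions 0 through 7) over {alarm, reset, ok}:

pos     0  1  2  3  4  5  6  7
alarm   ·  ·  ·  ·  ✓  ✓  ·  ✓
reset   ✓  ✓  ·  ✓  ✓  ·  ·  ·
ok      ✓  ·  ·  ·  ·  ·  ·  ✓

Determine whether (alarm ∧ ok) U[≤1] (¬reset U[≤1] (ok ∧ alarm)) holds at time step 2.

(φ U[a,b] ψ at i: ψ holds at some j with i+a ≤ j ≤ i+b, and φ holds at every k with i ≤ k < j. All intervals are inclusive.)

Need some j in [2,3] with (¬reset U[≤1] (ok ∧ alarm)), and (alarm ∧ ok) at every k in [2,j-1].
  j=2: (¬reset U[≤1] (ok ∧ alarm)) — fails.
  j=3: (¬reset U[≤1] (ok ∧ alarm)) — fails.
No j in the window works → until fails.

Does not hold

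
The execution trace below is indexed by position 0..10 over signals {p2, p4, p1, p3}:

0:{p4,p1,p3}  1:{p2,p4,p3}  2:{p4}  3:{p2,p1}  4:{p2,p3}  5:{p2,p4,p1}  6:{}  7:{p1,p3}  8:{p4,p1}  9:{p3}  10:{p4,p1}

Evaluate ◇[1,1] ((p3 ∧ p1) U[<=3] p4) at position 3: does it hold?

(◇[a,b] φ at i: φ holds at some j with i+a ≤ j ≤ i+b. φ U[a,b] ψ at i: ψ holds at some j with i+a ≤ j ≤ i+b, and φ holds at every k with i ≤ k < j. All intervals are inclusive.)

False

Check ((p3 ∧ p1) U[<=3] p4) at each j in [4,4]:
  j=4: fails
No position in the window satisfies it → formula fails.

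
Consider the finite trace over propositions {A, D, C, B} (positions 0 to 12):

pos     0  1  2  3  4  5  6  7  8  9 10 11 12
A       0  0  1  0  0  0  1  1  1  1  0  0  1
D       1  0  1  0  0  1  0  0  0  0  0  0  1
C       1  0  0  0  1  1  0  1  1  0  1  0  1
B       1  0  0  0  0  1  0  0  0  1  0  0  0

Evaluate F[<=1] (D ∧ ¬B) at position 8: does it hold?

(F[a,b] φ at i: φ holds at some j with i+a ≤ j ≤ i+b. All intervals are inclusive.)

No

Check (D ∧ ¬B) at each j in [8,9]:
  j=8: false
  j=9: false
No position in the window satisfies it → formula fails.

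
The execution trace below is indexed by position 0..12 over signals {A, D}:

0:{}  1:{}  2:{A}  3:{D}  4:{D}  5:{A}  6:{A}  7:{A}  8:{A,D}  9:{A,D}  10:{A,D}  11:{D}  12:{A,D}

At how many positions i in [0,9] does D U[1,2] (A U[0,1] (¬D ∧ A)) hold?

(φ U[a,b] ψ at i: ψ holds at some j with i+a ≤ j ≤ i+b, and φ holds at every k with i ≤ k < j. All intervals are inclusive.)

2

Evaluate at each i in [0,9]:
  i=0: ✗ (lhs fails at k=0 before rhs at j=2)
  i=1: ✗ (lhs fails at k=1 before rhs at j=2)
  i=2: ✗ (no rhs in [3,4])
  i=3: ✓ (rhs at j=5; lhs holds on [3,4])
  i=4: ✓ (rhs at j=5; lhs holds on [4,4])
  i=5: ✗ (lhs fails at k=5 before rhs at j=6)
  i=6: ✗ (lhs fails at k=6 before rhs at j=7)
  i=7: ✗ (no rhs in [8,9])
  i=8: ✗ (no rhs in [9,10])
  i=9: ✗ (no rhs in [10,11])
Positions where it holds: {3, 4} → 2.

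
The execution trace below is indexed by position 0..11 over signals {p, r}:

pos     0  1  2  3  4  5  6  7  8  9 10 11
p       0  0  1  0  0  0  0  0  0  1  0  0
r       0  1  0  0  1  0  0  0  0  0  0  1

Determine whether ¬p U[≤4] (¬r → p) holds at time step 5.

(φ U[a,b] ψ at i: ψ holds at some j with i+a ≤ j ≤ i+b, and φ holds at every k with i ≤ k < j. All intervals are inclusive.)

Need some j in [5,9] with (¬r → p), and ¬p at every k in [5,j-1].
  j=5: (¬r → p) false.
  j=6: (¬r → p) false.
  j=7: (¬r → p) false.
  j=8: (¬r → p) false.
  j=9: (¬r → p) holds; ¬p holds at every k in [5,8] → satisfied.

Holds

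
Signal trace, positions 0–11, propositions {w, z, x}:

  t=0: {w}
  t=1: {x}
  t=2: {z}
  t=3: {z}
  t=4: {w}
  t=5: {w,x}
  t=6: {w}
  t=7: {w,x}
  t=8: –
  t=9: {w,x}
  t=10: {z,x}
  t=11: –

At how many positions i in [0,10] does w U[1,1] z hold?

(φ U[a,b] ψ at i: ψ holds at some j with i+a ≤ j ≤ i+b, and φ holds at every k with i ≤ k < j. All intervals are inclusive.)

1

Evaluate at each i in [0,10]:
  i=0: ✗ (no rhs in [1,1])
  i=1: ✗ (lhs fails at k=1 before rhs at j=2)
  i=2: ✗ (lhs fails at k=2 before rhs at j=3)
  i=3: ✗ (no rhs in [4,4])
  i=4: ✗ (no rhs in [5,5])
  i=5: ✗ (no rhs in [6,6])
  i=6: ✗ (no rhs in [7,7])
  i=7: ✗ (no rhs in [8,8])
  i=8: ✗ (no rhs in [9,9])
  i=9: ✓ (rhs at j=10; lhs holds on [9,9])
  i=10: ✗ (no rhs in [11,11])
Positions where it holds: {9} → 1.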